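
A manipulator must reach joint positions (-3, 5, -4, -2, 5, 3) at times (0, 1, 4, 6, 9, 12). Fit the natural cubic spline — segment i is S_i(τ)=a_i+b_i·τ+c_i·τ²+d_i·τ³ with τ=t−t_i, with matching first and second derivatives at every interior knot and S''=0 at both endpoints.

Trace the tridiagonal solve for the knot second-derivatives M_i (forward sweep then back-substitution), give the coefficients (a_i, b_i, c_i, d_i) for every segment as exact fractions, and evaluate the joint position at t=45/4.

Δ: Δ0=8, Δ1=-3, Δ2=1, Δ3=7/3, Δ4=-2/3
row 1: diag=8, rhs=-66; c'=3/8, d'=-33/4
row 2: denom=10−3·3/8=71/8; d'=(24−3·-33/4)/(71/8)=390/71
row 3: denom=10−2·16/71=678/71; d'=(8−2·390/71)/(678/71)=-106/339
row 4: denom=12−3·71/226=2499/226; d'=(-18−3·-106/339)/(2499/226)=-3856/2499
back: M4=-3856/2499
back: M3=-106/339−71/226·-3856/2499=430/2499
back: M2=390/71−16/71·430/2499=13630/2499
back: M1=-33/4−3/8·13630/2499=-8576/833
M: M0=0, M1=-8576/833, M2=13630/2499, M3=430/2499, M4=-3856/2499, M5=0
seg 0: a=-3, c=M0/2=0, d=(M1−M0)/(6·1)=-4288/2499, b=Δ0−h0·(2M0+M1)/6=24280/2499
seg 1: a=5, c=M1/2=-4288/833, d=(M2−M1)/(6·3)=19679/22491, b=Δ1−h1·(2M1+M2)/6=11416/2499
seg 2: a=-4, c=M2/2=6815/2499, d=(M3−M2)/(6·2)=-1100/2499, b=Δ2−h2·(2M2+M3)/6=-6731/2499
seg 3: a=-2, c=M3/2=215/2499, d=(M4−M3)/(6·3)=-2143/22491, b=Δ3−h3·(2M3+M4)/6=349/119
seg 4: a=5, c=M4/2=-1928/2499, d=(M5−M4)/(6·3)=1928/22491, b=Δ4−h4·(2M4+M5)/6=730/833
t_q=45/4 → seg 4, τ=9/4; S=5+730/833·τ+-1928/2499·τ²+1928/22491·τ³=26939/6664

  seg 0: a=-3 b=24280/2499 c=0 d=-4288/2499
  seg 1: a=5 b=11416/2499 c=-4288/833 d=19679/22491
  seg 2: a=-4 b=-6731/2499 c=6815/2499 d=-1100/2499
  seg 3: a=-2 b=349/119 c=215/2499 d=-2143/22491
  seg 4: a=5 b=730/833 c=-1928/2499 d=1928/22491
S(45/4) = 26939/6664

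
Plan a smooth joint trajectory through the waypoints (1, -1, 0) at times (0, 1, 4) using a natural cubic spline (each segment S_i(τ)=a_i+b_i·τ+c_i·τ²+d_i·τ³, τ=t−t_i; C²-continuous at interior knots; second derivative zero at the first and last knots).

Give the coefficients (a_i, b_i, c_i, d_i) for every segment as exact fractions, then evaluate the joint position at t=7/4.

Δ: Δ0=-2, Δ1=1/3
row 1: diag=8, rhs=14; c'=3/8, d'=7/4
back: M1=7/4
M: M0=0, M1=7/4, M2=0
seg 0: a=1, c=M0/2=0, d=(M1−M0)/(6·1)=7/24, b=Δ0−h0·(2M0+M1)/6=-55/24
seg 1: a=-1, c=M1/2=7/8, d=(M2−M1)/(6·3)=-7/72, b=Δ1−h1·(2M1+M2)/6=-17/12
t_q=7/4 → seg 1, τ=3/4; S=-1+-17/12·τ+7/8·τ²+-7/72·τ³=-825/512

  seg 0: a=1 b=-55/24 c=0 d=7/24
  seg 1: a=-1 b=-17/12 c=7/8 d=-7/72
S(7/4) = -825/512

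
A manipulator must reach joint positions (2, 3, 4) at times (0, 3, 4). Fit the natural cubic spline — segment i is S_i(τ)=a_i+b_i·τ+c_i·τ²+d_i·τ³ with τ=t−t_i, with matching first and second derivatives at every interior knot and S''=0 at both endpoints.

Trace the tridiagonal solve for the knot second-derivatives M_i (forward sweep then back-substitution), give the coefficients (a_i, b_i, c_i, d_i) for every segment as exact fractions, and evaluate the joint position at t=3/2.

Δ: Δ0=1/3, Δ1=1
row 1: diag=8, rhs=4; c'=1/8, d'=1/2
back: M1=1/2
M: M0=0, M1=1/2, M2=0
seg 0: a=2, c=M0/2=0, d=(M1−M0)/(6·3)=1/36, b=Δ0−h0·(2M0+M1)/6=1/12
seg 1: a=3, c=M1/2=1/4, d=(M2−M1)/(6·1)=-1/12, b=Δ1−h1·(2M1+M2)/6=5/6
t_q=3/2 → seg 0, τ=3/2; S=2+1/12·τ+0·τ²+1/36·τ³=71/32

  seg 0: a=2 b=1/12 c=0 d=1/36
  seg 1: a=3 b=5/6 c=1/4 d=-1/12
S(3/2) = 71/32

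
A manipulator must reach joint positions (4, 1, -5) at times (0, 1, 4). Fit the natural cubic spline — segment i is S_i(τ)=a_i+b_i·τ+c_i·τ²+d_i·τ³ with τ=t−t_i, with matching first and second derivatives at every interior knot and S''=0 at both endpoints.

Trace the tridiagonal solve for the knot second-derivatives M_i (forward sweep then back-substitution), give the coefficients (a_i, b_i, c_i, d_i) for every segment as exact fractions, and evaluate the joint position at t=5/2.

Δ: Δ0=-3, Δ1=-2
row 1: diag=8, rhs=6; c'=3/8, d'=3/4
back: M1=3/4
M: M0=0, M1=3/4, M2=0
seg 0: a=4, c=M0/2=0, d=(M1−M0)/(6·1)=1/8, b=Δ0−h0·(2M0+M1)/6=-25/8
seg 1: a=1, c=M1/2=3/8, d=(M2−M1)/(6·3)=-1/24, b=Δ1−h1·(2M1+M2)/6=-11/4
t_q=5/2 → seg 1, τ=3/2; S=1+-11/4·τ+3/8·τ²+-1/24·τ³=-155/64

  seg 0: a=4 b=-25/8 c=0 d=1/8
  seg 1: a=1 b=-11/4 c=3/8 d=-1/24
S(5/2) = -155/64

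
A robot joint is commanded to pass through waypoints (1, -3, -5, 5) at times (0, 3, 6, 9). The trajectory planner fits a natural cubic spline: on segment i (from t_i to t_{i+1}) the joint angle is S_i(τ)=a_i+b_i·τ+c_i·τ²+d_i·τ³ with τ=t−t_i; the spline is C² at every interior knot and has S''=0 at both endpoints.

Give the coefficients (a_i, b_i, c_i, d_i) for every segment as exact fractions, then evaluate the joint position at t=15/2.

Δ: Δ0=-4/3, Δ1=-2/3, Δ2=10/3
row 1: diag=12, rhs=4; c'=1/4, d'=1/3
row 2: denom=12−3·1/4=45/4; d'=(24−3·1/3)/(45/4)=92/45
back: M2=92/45
back: M1=1/3−1/4·92/45=-8/45
M: M0=0, M1=-8/45, M2=92/45, M3=0
seg 0: a=1, c=M0/2=0, d=(M1−M0)/(6·3)=-4/405, b=Δ0−h0·(2M0+M1)/6=-56/45
seg 1: a=-3, c=M1/2=-4/45, d=(M2−M1)/(6·3)=10/81, b=Δ1−h1·(2M1+M2)/6=-68/45
seg 2: a=-5, c=M2/2=46/45, d=(M3−M2)/(6·3)=-46/405, b=Δ2−h2·(2M2+M3)/6=58/45
t_q=15/2 → seg 2, τ=3/2; S=-5+58/45·τ+46/45·τ²+-46/405·τ³=-23/20

  seg 0: a=1 b=-56/45 c=0 d=-4/405
  seg 1: a=-3 b=-68/45 c=-4/45 d=10/81
  seg 2: a=-5 b=58/45 c=46/45 d=-46/405
S(15/2) = -23/20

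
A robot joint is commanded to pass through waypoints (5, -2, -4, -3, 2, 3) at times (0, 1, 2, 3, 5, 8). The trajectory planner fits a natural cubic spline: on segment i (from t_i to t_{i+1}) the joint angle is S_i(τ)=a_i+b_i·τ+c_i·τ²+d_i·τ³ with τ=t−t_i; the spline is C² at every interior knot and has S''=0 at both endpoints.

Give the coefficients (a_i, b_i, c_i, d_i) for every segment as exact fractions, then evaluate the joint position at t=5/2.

  seg 0: a=5 b=-4891/600 c=0 d=691/600
  seg 1: a=-2 b=-1409/300 c=691/200 d=-91/120
  seg 2: a=-4 b=-37/600 c=59/50 d=-71/600
  seg 3: a=-3 b=583/300 c=33/40 d=-41/150
  seg 4: a=2 b=589/300 c=-163/200 d=163/1800
S(5/2) = -6001/1600

Δ: Δ0=-7, Δ1=-2, Δ2=1, Δ3=5/2, Δ4=1/3
row 1: diag=4, rhs=30; c'=1/4, d'=15/2
row 2: denom=4−1·1/4=15/4; d'=(18−1·15/2)/(15/4)=14/5
row 3: denom=6−1·4/15=86/15; d'=(9−1·14/5)/(86/15)=93/86
row 4: denom=10−2·15/43=400/43; d'=(-13−2·93/86)/(400/43)=-163/100
back: M4=-163/100
back: M3=93/86−15/43·-163/100=33/20
back: M2=14/5−4/15·33/20=59/25
back: M1=15/2−1/4·59/25=691/100
M: M0=0, M1=691/100, M2=59/25, M3=33/20, M4=-163/100, M5=0
seg 0: a=5, c=M0/2=0, d=(M1−M0)/(6·1)=691/600, b=Δ0−h0·(2M0+M1)/6=-4891/600
seg 1: a=-2, c=M1/2=691/200, d=(M2−M1)/(6·1)=-91/120, b=Δ1−h1·(2M1+M2)/6=-1409/300
seg 2: a=-4, c=M2/2=59/50, d=(M3−M2)/(6·1)=-71/600, b=Δ2−h2·(2M2+M3)/6=-37/600
seg 3: a=-3, c=M3/2=33/40, d=(M4−M3)/(6·2)=-41/150, b=Δ3−h3·(2M3+M4)/6=583/300
seg 4: a=2, c=M4/2=-163/200, d=(M5−M4)/(6·3)=163/1800, b=Δ4−h4·(2M4+M5)/6=589/300
t_q=5/2 → seg 2, τ=1/2; S=-4+-37/600·τ+59/50·τ²+-71/600·τ³=-6001/1600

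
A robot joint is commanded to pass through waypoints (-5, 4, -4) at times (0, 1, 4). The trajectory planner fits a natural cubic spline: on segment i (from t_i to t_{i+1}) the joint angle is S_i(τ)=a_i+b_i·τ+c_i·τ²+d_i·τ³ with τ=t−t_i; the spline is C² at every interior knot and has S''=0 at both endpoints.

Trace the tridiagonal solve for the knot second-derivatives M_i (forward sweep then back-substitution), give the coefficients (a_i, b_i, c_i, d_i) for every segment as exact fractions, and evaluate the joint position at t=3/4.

Δ: Δ0=9, Δ1=-8/3
row 1: diag=8, rhs=-70; c'=3/8, d'=-35/4
back: M1=-35/4
M: M0=0, M1=-35/4, M2=0
seg 0: a=-5, c=M0/2=0, d=(M1−M0)/(6·1)=-35/24, b=Δ0−h0·(2M0+M1)/6=251/24
seg 1: a=4, c=M1/2=-35/8, d=(M2−M1)/(6·3)=35/72, b=Δ1−h1·(2M1+M2)/6=73/12
t_q=3/4 → seg 0, τ=3/4; S=-5+251/24·τ+0·τ²+-35/24·τ³=1141/512

  seg 0: a=-5 b=251/24 c=0 d=-35/24
  seg 1: a=4 b=73/12 c=-35/8 d=35/72
S(3/4) = 1141/512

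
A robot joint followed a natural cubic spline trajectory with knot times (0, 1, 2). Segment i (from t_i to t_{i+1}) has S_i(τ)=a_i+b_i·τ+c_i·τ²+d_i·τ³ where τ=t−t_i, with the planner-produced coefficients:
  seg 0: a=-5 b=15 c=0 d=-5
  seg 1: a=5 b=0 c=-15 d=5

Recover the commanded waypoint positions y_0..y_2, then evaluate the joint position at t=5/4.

y_0 = S_0(0) = a_0 = -5
y_1 = S_1(0) = a_1 = 5
y_2 = S_1(1) = -5
t_q=5/4 is in segment 1 (τ=1/4); S_1(τ)=265/64

y_0=-5 y_1=5 y_2=-5
S(5/4) = 265/64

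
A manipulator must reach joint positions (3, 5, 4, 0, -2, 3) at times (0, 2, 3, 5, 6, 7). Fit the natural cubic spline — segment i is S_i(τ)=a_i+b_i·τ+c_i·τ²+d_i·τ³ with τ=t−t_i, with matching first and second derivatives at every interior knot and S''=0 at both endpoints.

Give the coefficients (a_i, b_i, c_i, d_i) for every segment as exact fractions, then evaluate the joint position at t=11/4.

  seg 0: a=3 b=1179/709 c=0 d=-235/1418
  seg 1: a=5 b=-231/709 c=-705/709 d=227/709
  seg 2: a=4 b=-960/709 c=-24/709 d=-205/1418
  seg 3: a=0 b=-2286/709 c=-639/709 d=1507/709
  seg 4: a=-2 b=957/709 c=3882/709 d=-1294/709
S(11/4) = 196541/45376

Δ: Δ0=1, Δ1=-1, Δ2=-2, Δ3=-2, Δ4=5
row 1: diag=6, rhs=-12; c'=1/6, d'=-2
row 2: denom=6−1·1/6=35/6; d'=(-6−1·-2)/(35/6)=-24/35
row 3: denom=6−2·12/35=186/35; d'=(0−2·-24/35)/(186/35)=8/31
row 4: denom=4−1·35/186=709/186; d'=(42−1·8/31)/(709/186)=7764/709
back: M4=7764/709
back: M3=8/31−35/186·7764/709=-1278/709
back: M2=-24/35−12/35·-1278/709=-48/709
back: M1=-2−1/6·-48/709=-1410/709
M: M0=0, M1=-1410/709, M2=-48/709, M3=-1278/709, M4=7764/709, M5=0
seg 0: a=3, c=M0/2=0, d=(M1−M0)/(6·2)=-235/1418, b=Δ0−h0·(2M0+M1)/6=1179/709
seg 1: a=5, c=M1/2=-705/709, d=(M2−M1)/(6·1)=227/709, b=Δ1−h1·(2M1+M2)/6=-231/709
seg 2: a=4, c=M2/2=-24/709, d=(M3−M2)/(6·2)=-205/1418, b=Δ2−h2·(2M2+M3)/6=-960/709
seg 3: a=0, c=M3/2=-639/709, d=(M4−M3)/(6·1)=1507/709, b=Δ3−h3·(2M3+M4)/6=-2286/709
seg 4: a=-2, c=M4/2=3882/709, d=(M5−M4)/(6·1)=-1294/709, b=Δ4−h4·(2M4+M5)/6=957/709
t_q=11/4 → seg 1, τ=3/4; S=5+-231/709·τ+-705/709·τ²+227/709·τ³=196541/45376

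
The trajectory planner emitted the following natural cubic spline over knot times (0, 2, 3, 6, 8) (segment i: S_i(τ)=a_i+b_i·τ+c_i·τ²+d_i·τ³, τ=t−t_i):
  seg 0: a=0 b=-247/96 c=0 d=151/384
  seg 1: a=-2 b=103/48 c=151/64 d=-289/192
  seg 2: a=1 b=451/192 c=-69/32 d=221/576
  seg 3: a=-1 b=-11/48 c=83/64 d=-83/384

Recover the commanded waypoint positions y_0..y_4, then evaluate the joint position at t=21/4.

y_0=0 y_1=-2 y_2=1 y_3=-1 y_4=2
S(21/4) = -1067/4096

y_0 = S_0(0) = a_0 = 0
y_1 = S_1(0) = a_1 = -2
y_2 = S_2(0) = a_2 = 1
y_3 = S_3(0) = a_3 = -1
y_4 = S_3(2) = 2
t_q=21/4 is in segment 2 (τ=9/4); S_2(τ)=-1067/4096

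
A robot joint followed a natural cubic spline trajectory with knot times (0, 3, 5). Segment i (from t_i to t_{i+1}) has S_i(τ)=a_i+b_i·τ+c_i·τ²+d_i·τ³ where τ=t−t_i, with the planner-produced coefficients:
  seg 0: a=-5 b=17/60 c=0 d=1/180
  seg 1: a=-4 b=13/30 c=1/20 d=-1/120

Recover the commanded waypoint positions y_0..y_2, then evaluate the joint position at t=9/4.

y_0=-5 y_1=-4 y_2=-3
S(9/4) = -5503/1280

y_0 = S_0(0) = a_0 = -5
y_1 = S_1(0) = a_1 = -4
y_2 = S_1(2) = -3
t_q=9/4 is in segment 0 (τ=9/4); S_0(τ)=-5503/1280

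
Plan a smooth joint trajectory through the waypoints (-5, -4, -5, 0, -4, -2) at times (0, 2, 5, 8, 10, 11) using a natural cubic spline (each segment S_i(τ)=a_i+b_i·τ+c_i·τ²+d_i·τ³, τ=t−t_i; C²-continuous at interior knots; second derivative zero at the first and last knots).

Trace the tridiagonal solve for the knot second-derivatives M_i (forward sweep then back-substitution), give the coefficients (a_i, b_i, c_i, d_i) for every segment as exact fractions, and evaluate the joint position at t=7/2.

  seg 0: a=-5 b=1270/1419 c=0 d=-1121/11352
  seg 1: a=-4 b=-823/2838 c=-1121/1892 d=3281/17028
  seg 2: a=-5 b=7705/5676 c=540/473 d=-655/1892
  seg 3: a=0 b=-3235/2838 c=-3735/1892 d=2191/2838
  seg 4: a=-4 b=647/2838 c=5029/1892 d=-5029/5676
S(7/2) = -77463/15136

Δ: Δ0=1/2, Δ1=-1/3, Δ2=5/3, Δ3=-2, Δ4=2
row 1: diag=10, rhs=-5; c'=3/10, d'=-1/2
row 2: denom=12−3·3/10=111/10; d'=(12−3·-1/2)/(111/10)=45/37
row 3: denom=10−3·10/37=340/37; d'=(-22−3·45/37)/(340/37)=-949/340
row 4: denom=6−2·37/170=473/85; d'=(24−2·-949/340)/(473/85)=5029/946
back: M4=5029/946
back: M3=-949/340−37/170·5029/946=-3735/946
back: M2=45/37−10/37·-3735/946=1080/473
back: M1=-1/2−3/10·1080/473=-1121/946
M: M0=0, M1=-1121/946, M2=1080/473, M3=-3735/946, M4=5029/946, M5=0
seg 0: a=-5, c=M0/2=0, d=(M1−M0)/(6·2)=-1121/11352, b=Δ0−h0·(2M0+M1)/6=1270/1419
seg 1: a=-4, c=M1/2=-1121/1892, d=(M2−M1)/(6·3)=3281/17028, b=Δ1−h1·(2M1+M2)/6=-823/2838
seg 2: a=-5, c=M2/2=540/473, d=(M3−M2)/(6·3)=-655/1892, b=Δ2−h2·(2M2+M3)/6=7705/5676
seg 3: a=0, c=M3/2=-3735/1892, d=(M4−M3)/(6·2)=2191/2838, b=Δ3−h3·(2M3+M4)/6=-3235/2838
seg 4: a=-4, c=M4/2=5029/1892, d=(M5−M4)/(6·1)=-5029/5676, b=Δ4−h4·(2M4+M5)/6=647/2838
t_q=7/2 → seg 1, τ=3/2; S=-4+-823/2838·τ+-1121/1892·τ²+3281/17028·τ³=-77463/15136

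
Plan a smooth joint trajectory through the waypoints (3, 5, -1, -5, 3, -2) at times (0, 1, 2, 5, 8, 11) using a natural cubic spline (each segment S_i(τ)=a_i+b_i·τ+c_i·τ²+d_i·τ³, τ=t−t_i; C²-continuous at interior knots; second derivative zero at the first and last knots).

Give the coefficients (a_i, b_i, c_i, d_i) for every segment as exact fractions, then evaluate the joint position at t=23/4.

  seg 0: a=3 b=5243/1251 c=0 d=-2741/1251
  seg 1: a=5 b=-2980/1251 c=-2741/417 d=3697/1251
  seg 2: a=-1 b=-8335/1251 c=956/417 d=-1937/11259
  seg 3: a=-5 b=3062/1251 c=931/1251 d=-2519/11259
  seg 4: a=3 b=1091/1251 c=-1588/1251 d=1588/11259
S(23/4) = -25265/8896

Δ: Δ0=2, Δ1=-6, Δ2=-4/3, Δ3=8/3, Δ4=-5/3
row 1: diag=4, rhs=-48; c'=1/4, d'=-12
row 2: denom=8−1·1/4=31/4; d'=(28−1·-12)/(31/4)=160/31
row 3: denom=12−3·12/31=336/31; d'=(24−3·160/31)/(336/31)=11/14
row 4: denom=12−3·31/112=1251/112; d'=(-26−3·11/14)/(1251/112)=-3176/1251
back: M4=-3176/1251
back: M3=11/14−31/112·-3176/1251=1862/1251
back: M2=160/31−12/31·1862/1251=1912/417
back: M1=-12−1/4·1912/417=-5482/417
M: M0=0, M1=-5482/417, M2=1912/417, M3=1862/1251, M4=-3176/1251, M5=0
seg 0: a=3, c=M0/2=0, d=(M1−M0)/(6·1)=-2741/1251, b=Δ0−h0·(2M0+M1)/6=5243/1251
seg 1: a=5, c=M1/2=-2741/417, d=(M2−M1)/(6·1)=3697/1251, b=Δ1−h1·(2M1+M2)/6=-2980/1251
seg 2: a=-1, c=M2/2=956/417, d=(M3−M2)/(6·3)=-1937/11259, b=Δ2−h2·(2M2+M3)/6=-8335/1251
seg 3: a=-5, c=M3/2=931/1251, d=(M4−M3)/(6·3)=-2519/11259, b=Δ3−h3·(2M3+M4)/6=3062/1251
seg 4: a=3, c=M4/2=-1588/1251, d=(M5−M4)/(6·3)=1588/11259, b=Δ4−h4·(2M4+M5)/6=1091/1251
t_q=23/4 → seg 3, τ=3/4; S=-5+3062/1251·τ+931/1251·τ²+-2519/11259·τ³=-25265/8896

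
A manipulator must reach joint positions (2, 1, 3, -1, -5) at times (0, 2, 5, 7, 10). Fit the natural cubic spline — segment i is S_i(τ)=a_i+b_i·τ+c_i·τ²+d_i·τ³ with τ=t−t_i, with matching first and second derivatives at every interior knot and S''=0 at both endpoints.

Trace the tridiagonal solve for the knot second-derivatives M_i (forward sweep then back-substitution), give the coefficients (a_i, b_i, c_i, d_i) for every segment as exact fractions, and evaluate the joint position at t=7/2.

  seg 0: a=2 b=-827/870 c=0 d=49/435
  seg 1: a=1 b=349/870 c=98/145 d=-511/2610
  seg 2: a=3 b=-361/435 c=-63/58 d=109/435
  seg 3: a=-1 b=-943/435 c=121/290 d=-121/2610
S(7/2) = 5711/2320

Δ: Δ0=-1/2, Δ1=2/3, Δ2=-2, Δ3=-4/3
row 1: diag=10, rhs=7; c'=3/10, d'=7/10
row 2: denom=10−3·3/10=91/10; d'=(-16−3·7/10)/(91/10)=-181/91
row 3: denom=10−2·20/91=870/91; d'=(4−2·-181/91)/(870/91)=121/145
back: M3=121/145
back: M2=-181/91−20/91·121/145=-63/29
back: M1=7/10−3/10·-63/29=196/145
M: M0=0, M1=196/145, M2=-63/29, M3=121/145, M4=0
seg 0: a=2, c=M0/2=0, d=(M1−M0)/(6·2)=49/435, b=Δ0−h0·(2M0+M1)/6=-827/870
seg 1: a=1, c=M1/2=98/145, d=(M2−M1)/(6·3)=-511/2610, b=Δ1−h1·(2M1+M2)/6=349/870
seg 2: a=3, c=M2/2=-63/58, d=(M3−M2)/(6·2)=109/435, b=Δ2−h2·(2M2+M3)/6=-361/435
seg 3: a=-1, c=M3/2=121/290, d=(M4−M3)/(6·3)=-121/2610, b=Δ3−h3·(2M3+M4)/6=-943/435
t_q=7/2 → seg 1, τ=3/2; S=1+349/870·τ+98/145·τ²+-511/2610·τ³=5711/2320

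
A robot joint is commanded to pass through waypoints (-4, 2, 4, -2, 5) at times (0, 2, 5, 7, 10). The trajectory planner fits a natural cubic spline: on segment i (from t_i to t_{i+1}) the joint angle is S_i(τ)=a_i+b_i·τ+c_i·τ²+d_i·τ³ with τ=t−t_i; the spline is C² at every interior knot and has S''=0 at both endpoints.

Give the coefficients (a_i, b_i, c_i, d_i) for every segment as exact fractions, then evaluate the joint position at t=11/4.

  seg 0: a=-4 b=1387/435 c=0 d=-41/870
  seg 1: a=2 b=1141/435 c=-41/145 d=-482/3915
  seg 2: a=4 b=-1043/435 c=-121/87 d=79/145
  seg 3: a=-2 b=-619/435 c=817/435 d=-817/3915
S(11/4) = 601/160

Δ: Δ0=3, Δ1=2/3, Δ2=-3, Δ3=7/3
row 1: diag=10, rhs=-14; c'=3/10, d'=-7/5
row 2: denom=10−3·3/10=91/10; d'=(-22−3·-7/5)/(91/10)=-178/91
row 3: denom=10−2·20/91=870/91; d'=(32−2·-178/91)/(870/91)=1634/435
back: M3=1634/435
back: M2=-178/91−20/91·1634/435=-242/87
back: M1=-7/5−3/10·-242/87=-82/145
M: M0=0, M1=-82/145, M2=-242/87, M3=1634/435, M4=0
seg 0: a=-4, c=M0/2=0, d=(M1−M0)/(6·2)=-41/870, b=Δ0−h0·(2M0+M1)/6=1387/435
seg 1: a=2, c=M1/2=-41/145, d=(M2−M1)/(6·3)=-482/3915, b=Δ1−h1·(2M1+M2)/6=1141/435
seg 2: a=4, c=M2/2=-121/87, d=(M3−M2)/(6·2)=79/145, b=Δ2−h2·(2M2+M3)/6=-1043/435
seg 3: a=-2, c=M3/2=817/435, d=(M4−M3)/(6·3)=-817/3915, b=Δ3−h3·(2M3+M4)/6=-619/435
t_q=11/4 → seg 1, τ=3/4; S=2+1141/435·τ+-41/145·τ²+-482/3915·τ³=601/160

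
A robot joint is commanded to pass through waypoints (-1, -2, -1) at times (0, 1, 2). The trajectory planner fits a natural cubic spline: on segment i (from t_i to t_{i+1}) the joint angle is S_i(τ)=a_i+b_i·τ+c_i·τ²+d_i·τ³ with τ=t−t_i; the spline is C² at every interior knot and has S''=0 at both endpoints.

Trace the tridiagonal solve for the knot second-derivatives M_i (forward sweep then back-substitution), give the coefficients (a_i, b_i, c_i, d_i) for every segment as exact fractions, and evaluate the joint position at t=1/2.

Δ: Δ0=-1, Δ1=1
row 1: diag=4, rhs=12; c'=1/4, d'=3
back: M1=3
M: M0=0, M1=3, M2=0
seg 0: a=-1, c=M0/2=0, d=(M1−M0)/(6·1)=1/2, b=Δ0−h0·(2M0+M1)/6=-3/2
seg 1: a=-2, c=M1/2=3/2, d=(M2−M1)/(6·1)=-1/2, b=Δ1−h1·(2M1+M2)/6=0
t_q=1/2 → seg 0, τ=1/2; S=-1+-3/2·τ+0·τ²+1/2·τ³=-27/16

  seg 0: a=-1 b=-3/2 c=0 d=1/2
  seg 1: a=-2 b=0 c=3/2 d=-1/2
S(1/2) = -27/16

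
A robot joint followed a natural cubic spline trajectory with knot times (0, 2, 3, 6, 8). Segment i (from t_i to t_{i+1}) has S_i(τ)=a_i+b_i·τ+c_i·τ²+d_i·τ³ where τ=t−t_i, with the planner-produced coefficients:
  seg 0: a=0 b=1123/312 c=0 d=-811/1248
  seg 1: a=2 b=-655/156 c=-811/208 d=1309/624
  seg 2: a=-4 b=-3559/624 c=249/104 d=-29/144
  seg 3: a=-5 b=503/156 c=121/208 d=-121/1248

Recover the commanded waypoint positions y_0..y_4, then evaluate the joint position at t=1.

y_0 = S_0(0) = a_0 = 0
y_1 = S_1(0) = a_1 = 2
y_2 = S_2(0) = a_2 = -4
y_3 = S_3(0) = a_3 = -5
y_4 = S_3(2) = 3
t_q=1 is in segment 0 (τ=1); S_0(τ)=1227/416

y_0=0 y_1=2 y_2=-4 y_3=-5 y_4=3
S(1) = 1227/416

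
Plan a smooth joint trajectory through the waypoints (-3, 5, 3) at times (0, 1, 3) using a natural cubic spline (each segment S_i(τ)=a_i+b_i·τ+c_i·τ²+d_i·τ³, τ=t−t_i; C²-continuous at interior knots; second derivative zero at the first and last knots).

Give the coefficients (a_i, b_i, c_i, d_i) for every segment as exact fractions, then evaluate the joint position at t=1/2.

  seg 0: a=-3 b=19/2 c=0 d=-3/2
  seg 1: a=5 b=5 c=-9/2 d=3/4
S(1/2) = 25/16

Δ: Δ0=8, Δ1=-1
row 1: diag=6, rhs=-54; c'=1/3, d'=-9
back: M1=-9
M: M0=0, M1=-9, M2=0
seg 0: a=-3, c=M0/2=0, d=(M1−M0)/(6·1)=-3/2, b=Δ0−h0·(2M0+M1)/6=19/2
seg 1: a=5, c=M1/2=-9/2, d=(M2−M1)/(6·2)=3/4, b=Δ1−h1·(2M1+M2)/6=5
t_q=1/2 → seg 0, τ=1/2; S=-3+19/2·τ+0·τ²+-3/2·τ³=25/16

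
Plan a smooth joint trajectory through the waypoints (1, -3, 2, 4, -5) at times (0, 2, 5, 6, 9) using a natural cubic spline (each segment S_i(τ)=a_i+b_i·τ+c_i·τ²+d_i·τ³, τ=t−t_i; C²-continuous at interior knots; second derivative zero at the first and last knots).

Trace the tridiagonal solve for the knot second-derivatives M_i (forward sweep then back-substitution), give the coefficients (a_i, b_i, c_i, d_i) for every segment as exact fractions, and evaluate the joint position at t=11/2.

Δ: Δ0=-2, Δ1=5/3, Δ2=2, Δ3=-3
row 1: diag=10, rhs=22; c'=3/10, d'=11/5
row 2: denom=8−3·3/10=71/10; d'=(2−3·11/5)/(71/10)=-46/71
row 3: denom=8−1·10/71=558/71; d'=(-30−1·-46/71)/(558/71)=-1042/279
back: M3=-1042/279
back: M2=-46/71−10/71·-1042/279=-34/279
back: M1=11/5−3/10·-34/279=208/93
M: M0=0, M1=208/93, M2=-34/279, M3=-1042/279, M4=0
seg 0: a=1, c=M0/2=0, d=(M1−M0)/(6·2)=52/279, b=Δ0−h0·(2M0+M1)/6=-766/279
seg 1: a=-3, c=M1/2=104/93, d=(M2−M1)/(6·3)=-329/2511, b=Δ1−h1·(2M1+M2)/6=-142/279
seg 2: a=2, c=M2/2=-17/279, d=(M3−M2)/(6·1)=-56/93, b=Δ2−h2·(2M2+M3)/6=743/279
seg 3: a=4, c=M3/2=-521/279, d=(M4−M3)/(6·3)=521/2511, b=Δ3−h3·(2M3+M4)/6=205/279
t_q=11/2 → seg 2, τ=1/2; S=2+743/279·τ+-17/279·τ²+-56/93·τ³=3617/1116

  seg 0: a=1 b=-766/279 c=0 d=52/279
  seg 1: a=-3 b=-142/279 c=104/93 d=-329/2511
  seg 2: a=2 b=743/279 c=-17/279 d=-56/93
  seg 3: a=4 b=205/279 c=-521/279 d=521/2511
S(11/2) = 3617/1116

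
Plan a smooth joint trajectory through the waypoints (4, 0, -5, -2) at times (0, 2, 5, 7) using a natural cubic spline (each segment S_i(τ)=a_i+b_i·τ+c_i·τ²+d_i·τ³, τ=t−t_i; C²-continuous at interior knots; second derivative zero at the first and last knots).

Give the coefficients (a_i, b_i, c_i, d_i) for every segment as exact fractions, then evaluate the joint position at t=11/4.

Δ: Δ0=-2, Δ1=-5/3, Δ2=3/2
row 1: diag=10, rhs=2; c'=3/10, d'=1/5
row 2: denom=10−3·3/10=91/10; d'=(19−3·1/5)/(91/10)=184/91
back: M2=184/91
back: M1=1/5−3/10·184/91=-37/91
M: M0=0, M1=-37/91, M2=184/91, M3=0
seg 0: a=4, c=M0/2=0, d=(M1−M0)/(6·2)=-37/1092, b=Δ0−h0·(2M0+M1)/6=-509/273
seg 1: a=0, c=M1/2=-37/182, d=(M2−M1)/(6·3)=17/126, b=Δ1−h1·(2M1+M2)/6=-620/273
seg 2: a=-5, c=M2/2=92/91, d=(M3−M2)/(6·2)=-46/273, b=Δ2−h2·(2M2+M3)/6=83/546
t_q=11/4 → seg 1, τ=3/4; S=0+-620/273·τ+-37/182·τ²+17/126·τ³=-20509/11648

  seg 0: a=4 b=-509/273 c=0 d=-37/1092
  seg 1: a=0 b=-620/273 c=-37/182 d=17/126
  seg 2: a=-5 b=83/546 c=92/91 d=-46/273
S(11/4) = -20509/11648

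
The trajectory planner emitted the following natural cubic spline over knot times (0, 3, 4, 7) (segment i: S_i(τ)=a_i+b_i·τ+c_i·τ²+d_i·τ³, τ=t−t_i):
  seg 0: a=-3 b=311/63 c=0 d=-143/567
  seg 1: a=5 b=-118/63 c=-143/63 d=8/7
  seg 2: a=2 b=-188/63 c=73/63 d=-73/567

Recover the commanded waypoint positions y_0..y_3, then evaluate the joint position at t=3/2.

y_0=-3 y_1=5 y_2=2 y_3=0
S(3/2) = 199/56

y_0 = S_0(0) = a_0 = -3
y_1 = S_1(0) = a_1 = 5
y_2 = S_2(0) = a_2 = 2
y_3 = S_2(3) = 0
t_q=3/2 is in segment 0 (τ=3/2); S_0(τ)=199/56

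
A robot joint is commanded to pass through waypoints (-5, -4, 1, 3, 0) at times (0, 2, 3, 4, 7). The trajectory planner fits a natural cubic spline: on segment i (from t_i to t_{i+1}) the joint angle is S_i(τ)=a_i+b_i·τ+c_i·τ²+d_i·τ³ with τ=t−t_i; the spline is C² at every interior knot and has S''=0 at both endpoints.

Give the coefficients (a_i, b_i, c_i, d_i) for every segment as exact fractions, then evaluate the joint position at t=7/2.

  seg 0: a=-5 b=-116/89 c=0 d=321/712
  seg 1: a=-4 b=731/178 c=963/356 d=-645/356
  seg 2: a=1 b=1453/356 c=-243/89 d=231/356
  seg 3: a=3 b=101/178 c=-279/356 d=31/356
S(7/2) = 6947/2848

Δ: Δ0=1/2, Δ1=5, Δ2=2, Δ3=-1
row 1: diag=6, rhs=27; c'=1/6, d'=9/2
row 2: denom=4−1·1/6=23/6; d'=(-18−1·9/2)/(23/6)=-135/23
row 3: denom=8−1·6/23=178/23; d'=(-18−1·-135/23)/(178/23)=-279/178
back: M3=-279/178
back: M2=-135/23−6/23·-279/178=-486/89
back: M1=9/2−1/6·-486/89=963/178
M: M0=0, M1=963/178, M2=-486/89, M3=-279/178, M4=0
seg 0: a=-5, c=M0/2=0, d=(M1−M0)/(6·2)=321/712, b=Δ0−h0·(2M0+M1)/6=-116/89
seg 1: a=-4, c=M1/2=963/356, d=(M2−M1)/(6·1)=-645/356, b=Δ1−h1·(2M1+M2)/6=731/178
seg 2: a=1, c=M2/2=-243/89, d=(M3−M2)/(6·1)=231/356, b=Δ2−h2·(2M2+M3)/6=1453/356
seg 3: a=3, c=M3/2=-279/356, d=(M4−M3)/(6·3)=31/356, b=Δ3−h3·(2M3+M4)/6=101/178
t_q=7/2 → seg 2, τ=1/2; S=1+1453/356·τ+-243/89·τ²+231/356·τ³=6947/2848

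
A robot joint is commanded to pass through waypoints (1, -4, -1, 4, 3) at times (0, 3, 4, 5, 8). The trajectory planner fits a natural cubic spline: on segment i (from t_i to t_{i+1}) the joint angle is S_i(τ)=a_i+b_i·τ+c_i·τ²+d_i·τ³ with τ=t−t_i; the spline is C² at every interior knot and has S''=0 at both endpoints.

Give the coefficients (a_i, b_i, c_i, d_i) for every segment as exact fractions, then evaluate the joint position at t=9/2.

Δ: Δ0=-5/3, Δ1=3, Δ2=5, Δ3=-1/3
row 1: diag=8, rhs=28; c'=1/8, d'=7/2
row 2: denom=4−1·1/8=31/8; d'=(12−1·7/2)/(31/8)=68/31
row 3: denom=8−1·8/31=240/31; d'=(-32−1·68/31)/(240/31)=-53/12
back: M3=-53/12
back: M2=68/31−8/31·-53/12=10/3
back: M1=7/2−1/8·10/3=37/12
M: M0=0, M1=37/12, M2=10/3, M3=-53/12, M4=0
seg 0: a=1, c=M0/2=0, d=(M1−M0)/(6·3)=37/216, b=Δ0−h0·(2M0+M1)/6=-77/24
seg 1: a=-4, c=M1/2=37/24, d=(M2−M1)/(6·1)=1/24, b=Δ1−h1·(2M1+M2)/6=17/12
seg 2: a=-1, c=M2/2=5/3, d=(M3−M2)/(6·1)=-31/24, b=Δ2−h2·(2M2+M3)/6=37/8
seg 3: a=4, c=M3/2=-53/24, d=(M4−M3)/(6·3)=53/216, b=Δ3−h3·(2M3+M4)/6=49/12
t_q=9/2 → seg 2, τ=1/2; S=-1+37/8·τ+5/3·τ²+-31/24·τ³=301/192

  seg 0: a=1 b=-77/24 c=0 d=37/216
  seg 1: a=-4 b=17/12 c=37/24 d=1/24
  seg 2: a=-1 b=37/8 c=5/3 d=-31/24
  seg 3: a=4 b=49/12 c=-53/24 d=53/216
S(9/2) = 301/192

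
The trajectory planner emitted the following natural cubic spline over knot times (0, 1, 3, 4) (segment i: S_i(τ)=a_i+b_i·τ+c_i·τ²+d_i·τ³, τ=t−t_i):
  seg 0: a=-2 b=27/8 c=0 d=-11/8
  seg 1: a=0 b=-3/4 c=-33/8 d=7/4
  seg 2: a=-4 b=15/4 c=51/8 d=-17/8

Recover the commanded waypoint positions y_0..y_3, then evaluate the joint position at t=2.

y_0 = S_0(0) = a_0 = -2
y_1 = S_1(0) = a_1 = 0
y_2 = S_2(0) = a_2 = -4
y_3 = S_2(1) = 4
t_q=2 is in segment 1 (τ=1); S_1(τ)=-25/8

y_0=-2 y_1=0 y_2=-4 y_3=4
S(2) = -25/8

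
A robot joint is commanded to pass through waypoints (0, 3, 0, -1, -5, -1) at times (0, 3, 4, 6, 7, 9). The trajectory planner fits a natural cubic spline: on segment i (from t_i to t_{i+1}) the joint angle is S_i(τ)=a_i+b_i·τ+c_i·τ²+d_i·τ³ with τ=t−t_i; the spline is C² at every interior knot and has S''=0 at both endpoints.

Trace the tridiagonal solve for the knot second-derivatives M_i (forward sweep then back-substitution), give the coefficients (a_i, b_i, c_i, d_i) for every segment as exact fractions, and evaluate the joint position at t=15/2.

Δ: Δ0=1, Δ1=-3, Δ2=-1/2, Δ3=-4, Δ4=2
row 1: diag=8, rhs=-24; c'=1/8, d'=-3
row 2: denom=6−1·1/8=47/8; d'=(15−1·-3)/(47/8)=144/47
row 3: denom=6−2·16/47=250/47; d'=(-21−2·144/47)/(250/47)=-51/10
row 4: denom=6−1·47/250=1453/250; d'=(36−1·-51/10)/(1453/250)=10275/1453
back: M4=10275/1453
back: M3=-51/10−47/250·10275/1453=-9342/1453
back: M2=144/47−16/47·-9342/1453=7632/1453
back: M1=-3−1/8·7632/1453=-5313/1453
M: M0=0, M1=-5313/1453, M2=7632/1453, M3=-9342/1453, M4=10275/1453, M5=0
seg 0: a=0, c=M0/2=0, d=(M1−M0)/(6·3)=-1771/8718, b=Δ0−h0·(2M0+M1)/6=8219/2906
seg 1: a=3, c=M1/2=-5313/2906, d=(M2−M1)/(6·1)=4315/2906, b=Δ1−h1·(2M1+M2)/6=-3860/1453
seg 2: a=0, c=M2/2=3816/1453, d=(M3−M2)/(6·2)=-2829/2906, b=Δ2−h2·(2M2+M3)/6=-5401/2906
seg 3: a=-1, c=M3/2=-4671/1453, d=(M4−M3)/(6·1)=6539/2906, b=Δ3−h3·(2M3+M4)/6=-8821/2906
seg 4: a=-5, c=M4/2=10275/2906, d=(M5−M4)/(6·2)=-3425/5812, b=Δ4−h4·(2M4+M5)/6=-3944/1453
t_q=15/2 → seg 4, τ=1/2; S=-5+-3944/1453·τ+10275/2906·τ²+-3425/5812·τ³=-257909/46496

  seg 0: a=0 b=8219/2906 c=0 d=-1771/8718
  seg 1: a=3 b=-3860/1453 c=-5313/2906 d=4315/2906
  seg 2: a=0 b=-5401/2906 c=3816/1453 d=-2829/2906
  seg 3: a=-1 b=-8821/2906 c=-4671/1453 d=6539/2906
  seg 4: a=-5 b=-3944/1453 c=10275/2906 d=-3425/5812
S(15/2) = -257909/46496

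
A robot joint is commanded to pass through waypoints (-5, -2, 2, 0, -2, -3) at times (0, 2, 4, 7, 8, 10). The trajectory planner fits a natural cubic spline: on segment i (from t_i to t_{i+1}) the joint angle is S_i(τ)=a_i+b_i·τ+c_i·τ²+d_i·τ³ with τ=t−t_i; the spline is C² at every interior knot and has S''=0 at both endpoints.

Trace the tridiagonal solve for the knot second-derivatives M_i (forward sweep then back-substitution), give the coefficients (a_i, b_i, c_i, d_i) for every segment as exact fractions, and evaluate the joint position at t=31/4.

  seg 0: a=-5 b=586/471 c=0 d=241/3768
  seg 1: a=-2 b=1895/942 c=241/628 d=-367/1884
  seg 2: a=2 b=1139/942 c=-493/628 d=301/5652
  seg 3: a=0 b=-3887/1884 c=-48/157 d=695/1884
  seg 4: a=-2 b=-1477/942 c=503/628 d=-503/3768
S(31/4) = -62849/40192

Δ: Δ0=3/2, Δ1=2, Δ2=-2/3, Δ3=-2, Δ4=-1/2
row 1: diag=8, rhs=3; c'=1/4, d'=3/8
row 2: denom=10−2·1/4=19/2; d'=(-16−2·3/8)/(19/2)=-67/38
row 3: denom=8−3·6/19=134/19; d'=(-8−3·-67/38)/(134/19)=-103/268
row 4: denom=6−1·19/134=785/134; d'=(9−1·-103/268)/(785/134)=503/314
back: M4=503/314
back: M3=-103/268−19/134·503/314=-96/157
back: M2=-67/38−6/19·-96/157=-493/314
back: M1=3/8−1/4·-493/314=241/314
M: M0=0, M1=241/314, M2=-493/314, M3=-96/157, M4=503/314, M5=0
seg 0: a=-5, c=M0/2=0, d=(M1−M0)/(6·2)=241/3768, b=Δ0−h0·(2M0+M1)/6=586/471
seg 1: a=-2, c=M1/2=241/628, d=(M2−M1)/(6·2)=-367/1884, b=Δ1−h1·(2M1+M2)/6=1895/942
seg 2: a=2, c=M2/2=-493/628, d=(M3−M2)/(6·3)=301/5652, b=Δ2−h2·(2M2+M3)/6=1139/942
seg 3: a=0, c=M3/2=-48/157, d=(M4−M3)/(6·1)=695/1884, b=Δ3−h3·(2M3+M4)/6=-3887/1884
seg 4: a=-2, c=M4/2=503/628, d=(M5−M4)/(6·2)=-503/3768, b=Δ4−h4·(2M4+M5)/6=-1477/942
t_q=31/4 → seg 3, τ=3/4; S=0+-3887/1884·τ+-48/157·τ²+695/1884·τ³=-62849/40192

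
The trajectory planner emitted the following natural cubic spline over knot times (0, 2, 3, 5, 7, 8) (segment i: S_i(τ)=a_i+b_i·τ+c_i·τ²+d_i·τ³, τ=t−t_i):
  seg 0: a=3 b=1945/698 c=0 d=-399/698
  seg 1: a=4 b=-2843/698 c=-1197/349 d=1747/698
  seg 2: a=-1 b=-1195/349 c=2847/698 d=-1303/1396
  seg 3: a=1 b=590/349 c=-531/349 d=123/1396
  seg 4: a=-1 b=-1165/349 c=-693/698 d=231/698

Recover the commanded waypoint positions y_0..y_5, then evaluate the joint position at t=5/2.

y_0=3 y_1=4 y_2=-1 y_3=1 y_4=-1 y_5=-5
S(5/2) = 7923/5584

y_0 = S_0(0) = a_0 = 3
y_1 = S_1(0) = a_1 = 4
y_2 = S_2(0) = a_2 = -1
y_3 = S_3(0) = a_3 = 1
y_4 = S_4(0) = a_4 = -1
y_5 = S_4(1) = -5
t_q=5/2 is in segment 1 (τ=1/2); S_1(τ)=7923/5584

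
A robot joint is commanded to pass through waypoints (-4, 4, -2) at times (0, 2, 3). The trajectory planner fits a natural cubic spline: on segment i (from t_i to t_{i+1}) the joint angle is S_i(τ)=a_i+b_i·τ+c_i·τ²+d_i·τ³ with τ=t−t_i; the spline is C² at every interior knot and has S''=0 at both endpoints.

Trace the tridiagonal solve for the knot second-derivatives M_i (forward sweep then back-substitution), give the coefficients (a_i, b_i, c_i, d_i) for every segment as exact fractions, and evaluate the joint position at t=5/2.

Δ: Δ0=4, Δ1=-6
row 1: diag=6, rhs=-60; c'=1/6, d'=-10
back: M1=-10
M: M0=0, M1=-10, M2=0
seg 0: a=-4, c=M0/2=0, d=(M1−M0)/(6·2)=-5/6, b=Δ0−h0·(2M0+M1)/6=22/3
seg 1: a=4, c=M1/2=-5, d=(M2−M1)/(6·1)=5/3, b=Δ1−h1·(2M1+M2)/6=-8/3
t_q=5/2 → seg 1, τ=1/2; S=4+-8/3·τ+-5·τ²+5/3·τ³=13/8

  seg 0: a=-4 b=22/3 c=0 d=-5/6
  seg 1: a=4 b=-8/3 c=-5 d=5/3
S(5/2) = 13/8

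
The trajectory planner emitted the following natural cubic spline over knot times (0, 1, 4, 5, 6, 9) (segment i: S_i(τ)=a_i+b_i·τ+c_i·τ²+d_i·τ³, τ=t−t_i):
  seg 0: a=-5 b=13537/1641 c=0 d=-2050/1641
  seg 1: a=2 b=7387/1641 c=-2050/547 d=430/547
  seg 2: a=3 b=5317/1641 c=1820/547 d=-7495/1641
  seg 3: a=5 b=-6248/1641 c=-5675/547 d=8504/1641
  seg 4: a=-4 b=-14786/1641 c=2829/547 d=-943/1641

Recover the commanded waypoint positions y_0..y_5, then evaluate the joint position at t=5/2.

y_0=-5 y_1=2 y_2=3 y_3=5 y_4=-4 y_5=0
S(5/2) = 6505/2188

y_0 = S_0(0) = a_0 = -5
y_1 = S_1(0) = a_1 = 2
y_2 = S_2(0) = a_2 = 3
y_3 = S_3(0) = a_3 = 5
y_4 = S_4(0) = a_4 = -4
y_5 = S_4(3) = 0
t_q=5/2 is in segment 1 (τ=3/2); S_1(τ)=6505/2188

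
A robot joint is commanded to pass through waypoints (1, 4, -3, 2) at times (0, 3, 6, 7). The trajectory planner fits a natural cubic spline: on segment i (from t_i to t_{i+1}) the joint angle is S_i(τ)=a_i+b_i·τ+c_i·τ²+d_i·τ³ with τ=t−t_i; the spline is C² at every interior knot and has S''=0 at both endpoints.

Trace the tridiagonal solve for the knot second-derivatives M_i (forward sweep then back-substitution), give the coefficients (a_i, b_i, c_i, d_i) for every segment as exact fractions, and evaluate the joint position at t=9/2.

  seg 0: a=1 b=233/87 c=0 d=-146/783
  seg 1: a=4 b=-205/87 c=-146/87 d=440/783
  seg 2: a=-3 b=239/87 c=98/29 d=-98/87
S(9/2) = -41/29

Δ: Δ0=1, Δ1=-7/3, Δ2=5
row 1: diag=12, rhs=-20; c'=1/4, d'=-5/3
row 2: denom=8−3·1/4=29/4; d'=(44−3·-5/3)/(29/4)=196/29
back: M2=196/29
back: M1=-5/3−1/4·196/29=-292/87
M: M0=0, M1=-292/87, M2=196/29, M3=0
seg 0: a=1, c=M0/2=0, d=(M1−M0)/(6·3)=-146/783, b=Δ0−h0·(2M0+M1)/6=233/87
seg 1: a=4, c=M1/2=-146/87, d=(M2−M1)/(6·3)=440/783, b=Δ1−h1·(2M1+M2)/6=-205/87
seg 2: a=-3, c=M2/2=98/29, d=(M3−M2)/(6·1)=-98/87, b=Δ2−h2·(2M2+M3)/6=239/87
t_q=9/2 → seg 1, τ=3/2; S=4+-205/87·τ+-146/87·τ²+440/783·τ³=-41/29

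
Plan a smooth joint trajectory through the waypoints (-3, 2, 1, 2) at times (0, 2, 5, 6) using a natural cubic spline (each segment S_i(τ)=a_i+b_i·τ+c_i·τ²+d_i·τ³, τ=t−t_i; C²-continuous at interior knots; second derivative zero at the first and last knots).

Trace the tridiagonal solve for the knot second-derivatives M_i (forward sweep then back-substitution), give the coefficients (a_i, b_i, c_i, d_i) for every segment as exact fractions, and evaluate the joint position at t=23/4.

  seg 0: a=-3 b=1385/426 c=0 d=-40/213
  seg 1: a=2 b=425/426 c=-80/71 d=97/426
  seg 2: a=1 b=82/213 c=131/142 d=-131/426
S(23/4) = 15249/9088

Δ: Δ0=5/2, Δ1=-1/3, Δ2=1
row 1: diag=10, rhs=-17; c'=3/10, d'=-17/10
row 2: denom=8−3·3/10=71/10; d'=(8−3·-17/10)/(71/10)=131/71
back: M2=131/71
back: M1=-17/10−3/10·131/71=-160/71
M: M0=0, M1=-160/71, M2=131/71, M3=0
seg 0: a=-3, c=M0/2=0, d=(M1−M0)/(6·2)=-40/213, b=Δ0−h0·(2M0+M1)/6=1385/426
seg 1: a=2, c=M1/2=-80/71, d=(M2−M1)/(6·3)=97/426, b=Δ1−h1·(2M1+M2)/6=425/426
seg 2: a=1, c=M2/2=131/142, d=(M3−M2)/(6·1)=-131/426, b=Δ2−h2·(2M2+M3)/6=82/213
t_q=23/4 → seg 2, τ=3/4; S=1+82/213·τ+131/142·τ²+-131/426·τ³=15249/9088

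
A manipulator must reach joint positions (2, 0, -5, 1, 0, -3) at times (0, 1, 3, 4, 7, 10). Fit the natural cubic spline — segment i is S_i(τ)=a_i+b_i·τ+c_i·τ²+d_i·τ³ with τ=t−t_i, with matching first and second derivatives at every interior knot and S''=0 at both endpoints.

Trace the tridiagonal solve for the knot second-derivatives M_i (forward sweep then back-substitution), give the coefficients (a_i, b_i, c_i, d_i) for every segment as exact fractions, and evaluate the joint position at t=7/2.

  seg 0: a=2 b=-1771/1356 c=0 d=-941/1356
  seg 1: a=0 b=-2297/678 c=-941/452 d=3425/2712
  seg 2: a=-5 b=1166/339 c=621/113 d=-995/339
  seg 3: a=1 b=1907/339 c=-374/113 d=1346/3051
  seg 4: a=0 b=-787/339 c=224/339 d=-224/3051
S(7/2) = -2055/904

Δ: Δ0=-2, Δ1=-5/2, Δ2=6, Δ3=-1/3, Δ4=-1
row 1: diag=6, rhs=-3; c'=1/3, d'=-1/2
row 2: denom=6−2·1/3=16/3; d'=(51−2·-1/2)/(16/3)=39/4
row 3: denom=8−1·3/16=125/16; d'=(-38−1·39/4)/(125/16)=-764/125
row 4: denom=12−3·48/125=1356/125; d'=(-4−3·-764/125)/(1356/125)=448/339
back: M4=448/339
back: M3=-764/125−48/125·448/339=-748/113
back: M2=39/4−3/16·-748/113=1242/113
back: M1=-1/2−1/3·1242/113=-941/226
M: M0=0, M1=-941/226, M2=1242/113, M3=-748/113, M4=448/339, M5=0
seg 0: a=2, c=M0/2=0, d=(M1−M0)/(6·1)=-941/1356, b=Δ0−h0·(2M0+M1)/6=-1771/1356
seg 1: a=0, c=M1/2=-941/452, d=(M2−M1)/(6·2)=3425/2712, b=Δ1−h1·(2M1+M2)/6=-2297/678
seg 2: a=-5, c=M2/2=621/113, d=(M3−M2)/(6·1)=-995/339, b=Δ2−h2·(2M2+M3)/6=1166/339
seg 3: a=1, c=M3/2=-374/113, d=(M4−M3)/(6·3)=1346/3051, b=Δ3−h3·(2M3+M4)/6=1907/339
seg 4: a=0, c=M4/2=224/339, d=(M5−M4)/(6·3)=-224/3051, b=Δ4−h4·(2M4+M5)/6=-787/339
t_q=7/2 → seg 2, τ=1/2; S=-5+1166/339·τ+621/113·τ²+-995/339·τ³=-2055/904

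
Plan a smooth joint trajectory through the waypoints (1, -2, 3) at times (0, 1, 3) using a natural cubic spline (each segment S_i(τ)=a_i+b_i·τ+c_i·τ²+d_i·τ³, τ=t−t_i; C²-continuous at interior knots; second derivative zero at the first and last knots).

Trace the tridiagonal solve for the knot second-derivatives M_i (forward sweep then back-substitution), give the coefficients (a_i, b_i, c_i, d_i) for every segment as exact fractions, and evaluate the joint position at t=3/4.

  seg 0: a=1 b=-47/12 c=0 d=11/12
  seg 1: a=-2 b=-7/6 c=11/4 d=-11/24
S(3/4) = -397/256

Δ: Δ0=-3, Δ1=5/2
row 1: diag=6, rhs=33; c'=1/3, d'=11/2
back: M1=11/2
M: M0=0, M1=11/2, M2=0
seg 0: a=1, c=M0/2=0, d=(M1−M0)/(6·1)=11/12, b=Δ0−h0·(2M0+M1)/6=-47/12
seg 1: a=-2, c=M1/2=11/4, d=(M2−M1)/(6·2)=-11/24, b=Δ1−h1·(2M1+M2)/6=-7/6
t_q=3/4 → seg 0, τ=3/4; S=1+-47/12·τ+0·τ²+11/12·τ³=-397/256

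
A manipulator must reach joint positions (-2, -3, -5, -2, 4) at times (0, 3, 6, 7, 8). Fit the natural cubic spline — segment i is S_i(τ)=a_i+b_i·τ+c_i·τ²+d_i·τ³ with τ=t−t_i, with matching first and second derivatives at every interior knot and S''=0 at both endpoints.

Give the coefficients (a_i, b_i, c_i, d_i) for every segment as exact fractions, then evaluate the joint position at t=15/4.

Δ: Δ0=-1/3, Δ1=-2/3, Δ2=3, Δ3=6
row 1: diag=12, rhs=-2; c'=1/4, d'=-1/6
row 2: denom=8−3·1/4=29/4; d'=(22−3·-1/6)/(29/4)=90/29
row 3: denom=4−1·4/29=112/29; d'=(18−1·90/29)/(112/29)=27/7
back: M3=27/7
back: M2=90/29−4/29·27/7=18/7
back: M1=-1/6−1/4·18/7=-17/21
M: M0=0, M1=-17/21, M2=18/7, M3=27/7, M4=0
seg 0: a=-2, c=M0/2=0, d=(M1−M0)/(6·3)=-17/378, b=Δ0−h0·(2M0+M1)/6=1/14
seg 1: a=-3, c=M1/2=-17/42, d=(M2−M1)/(6·3)=71/378, b=Δ1−h1·(2M1+M2)/6=-8/7
seg 2: a=-5, c=M2/2=9/7, d=(M3−M2)/(6·1)=3/14, b=Δ2−h2·(2M2+M3)/6=3/2
seg 3: a=-2, c=M3/2=27/14, d=(M4−M3)/(6·1)=-9/14, b=Δ3−h3·(2M3+M4)/6=33/7
t_q=15/4 → seg 1, τ=3/4; S=-3+-8/7·τ+-17/42·τ²+71/378·τ³=-3589/896

  seg 0: a=-2 b=1/14 c=0 d=-17/378
  seg 1: a=-3 b=-8/7 c=-17/42 d=71/378
  seg 2: a=-5 b=3/2 c=9/7 d=3/14
  seg 3: a=-2 b=33/7 c=27/14 d=-9/14
S(15/4) = -3589/896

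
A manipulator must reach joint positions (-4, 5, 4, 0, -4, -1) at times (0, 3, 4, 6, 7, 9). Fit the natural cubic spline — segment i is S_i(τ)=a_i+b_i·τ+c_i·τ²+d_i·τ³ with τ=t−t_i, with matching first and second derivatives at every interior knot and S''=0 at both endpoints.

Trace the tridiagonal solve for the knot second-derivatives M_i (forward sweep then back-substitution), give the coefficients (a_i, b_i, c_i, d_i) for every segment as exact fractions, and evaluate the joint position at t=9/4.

  seg 0: a=-4 b=6591/1453 c=0 d=-248/1453
  seg 1: a=5 b=-105/1453 c=-2232/1453 d=884/1453
  seg 2: a=4 b=-1917/1453 c=420/1453 d=-1829/5812
  seg 3: a=0 b=-5724/1453 c=-4647/2906 d=4471/2906
  seg 4: a=-4 b=-7329/2906 c=4383/1453 d=-1461/2906
S(9/4) = 49543/11624

Δ: Δ0=3, Δ1=-1, Δ2=-2, Δ3=-4, Δ4=3/2
row 1: diag=8, rhs=-24; c'=1/8, d'=-3
row 2: denom=6−1·1/8=47/8; d'=(-6−1·-3)/(47/8)=-24/47
row 3: denom=6−2·16/47=250/47; d'=(-12−2·-24/47)/(250/47)=-258/125
row 4: denom=6−1·47/250=1453/250; d'=(33−1·-258/125)/(1453/250)=8766/1453
back: M4=8766/1453
back: M3=-258/125−47/250·8766/1453=-4647/1453
back: M2=-24/47−16/47·-4647/1453=840/1453
back: M1=-3−1/8·840/1453=-4464/1453
M: M0=0, M1=-4464/1453, M2=840/1453, M3=-4647/1453, M4=8766/1453, M5=0
seg 0: a=-4, c=M0/2=0, d=(M1−M0)/(6·3)=-248/1453, b=Δ0−h0·(2M0+M1)/6=6591/1453
seg 1: a=5, c=M1/2=-2232/1453, d=(M2−M1)/(6·1)=884/1453, b=Δ1−h1·(2M1+M2)/6=-105/1453
seg 2: a=4, c=M2/2=420/1453, d=(M3−M2)/(6·2)=-1829/5812, b=Δ2−h2·(2M2+M3)/6=-1917/1453
seg 3: a=0, c=M3/2=-4647/2906, d=(M4−M3)/(6·1)=4471/2906, b=Δ3−h3·(2M3+M4)/6=-5724/1453
seg 4: a=-4, c=M4/2=4383/1453, d=(M5−M4)/(6·2)=-1461/2906, b=Δ4−h4·(2M4+M5)/6=-7329/2906
t_q=9/4 → seg 0, τ=9/4; S=-4+6591/1453·τ+0·τ²+-248/1453·τ³=49543/11624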